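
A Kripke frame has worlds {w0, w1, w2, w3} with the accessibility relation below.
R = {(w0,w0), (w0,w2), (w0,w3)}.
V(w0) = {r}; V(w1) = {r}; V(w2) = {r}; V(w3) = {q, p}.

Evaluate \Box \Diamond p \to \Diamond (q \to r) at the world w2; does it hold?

No

Recall that \Box ψ holds at a world iff ψ holds at every accessible world, and \Diamond ψ holds iff ψ holds at some accessible world.
At w2: \Box \Diamond p is true, \Diamond (q \to r) is false, so \Box \Diamond p \to \Diamond (q \to r) is false.
  At w2: no accessible worlds, so \Box \Diamond p holds vacuously.
  At w2: no accessible worlds, so \Diamond (q \to r) is false.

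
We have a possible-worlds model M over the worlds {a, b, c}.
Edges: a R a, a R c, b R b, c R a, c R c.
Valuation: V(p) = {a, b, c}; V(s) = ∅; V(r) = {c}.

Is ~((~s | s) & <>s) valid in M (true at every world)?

Let φ = ~((~s | s) & <>s). Evaluate φ at each world:
  a (successors {a, c}): φ is true.
  b (successors {b}): φ is true.
  c (successors {a, c}): φ is true.
For instance, at a:
  At a: (~s | s) & <>s is false, so ~((~s | s) & <>s) is true.
    At a: ~s | s is true, <>s is false, so (~s | s) & <>s is false.
      At a: <>s requires s at some successor in {a, c}.
        At a: s is false.
        At c: s is false.
      So <>s is false at a.

Yes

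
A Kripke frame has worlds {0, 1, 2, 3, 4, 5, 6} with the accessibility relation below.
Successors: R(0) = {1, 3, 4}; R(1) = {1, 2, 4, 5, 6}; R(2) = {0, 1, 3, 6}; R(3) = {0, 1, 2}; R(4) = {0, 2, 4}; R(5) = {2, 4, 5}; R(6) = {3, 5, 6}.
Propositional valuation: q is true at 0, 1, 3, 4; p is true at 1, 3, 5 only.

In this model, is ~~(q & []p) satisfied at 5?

Recall that []ψ holds at a world iff ψ holds at every accessible world, and <>ψ holds iff ψ holds at some accessible world.
At 5: ~(q & []p) is true, so ~~(q & []p) is false.
  At 5: q & []p is false, so ~(q & []p) is true.
    At 5: q is false, []p is false, so q & []p is false.
      At 5: []p requires p at every successor {2, 4, 5}.
        p fails at 2, so []p is false at 5.

No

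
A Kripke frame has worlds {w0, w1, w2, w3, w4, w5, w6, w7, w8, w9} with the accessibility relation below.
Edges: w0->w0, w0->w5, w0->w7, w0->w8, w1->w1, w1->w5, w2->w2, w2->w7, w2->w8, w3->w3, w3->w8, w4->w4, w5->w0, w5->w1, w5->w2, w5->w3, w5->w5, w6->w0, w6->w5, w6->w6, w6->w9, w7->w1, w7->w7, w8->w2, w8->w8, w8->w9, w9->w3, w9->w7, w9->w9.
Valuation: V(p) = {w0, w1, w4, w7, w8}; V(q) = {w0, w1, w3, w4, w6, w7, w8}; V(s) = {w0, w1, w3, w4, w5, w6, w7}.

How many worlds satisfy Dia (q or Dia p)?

10

Let φ = Dia (q or Dia p). Evaluate φ at each world:
  w0 (successors {w0, w5, w7, w8}): φ is true.
  w1 (successors {w1, w5}): φ is true.
  w2 (successors {w2, w7, w8}): φ is true.
  w3 (successors {w3, w8}): φ is true.
  w4 (successors {w4}): φ is true.
  w5 (successors {w0, w1, w2, w3, w5}): φ is true.
  w6 (successors {w0, w5, w6, w9}): φ is true.
  w7 (successors {w1, w7}): φ is true.
  w8 (successors {w2, w8, w9}): φ is true.
  w9 (successors {w3, w7, w9}): φ is true.
For instance, at w3:
  At w3: Dia (q or Dia p) requires q or Dia p at some successor in {w3, w8}.
    q or Dia p holds at w3, so Dia (q or Dia p) is true at w3.
      At w3: q is true, Dia p is true, so q or Dia p is true.
Satisfying worlds: {w0, w1, w2, w3, w4, w5, w6, w7, w8, w9}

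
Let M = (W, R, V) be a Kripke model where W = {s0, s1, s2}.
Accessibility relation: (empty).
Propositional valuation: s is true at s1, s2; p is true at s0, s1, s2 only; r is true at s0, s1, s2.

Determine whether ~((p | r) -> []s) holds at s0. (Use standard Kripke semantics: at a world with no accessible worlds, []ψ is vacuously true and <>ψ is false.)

No

Recall that []ψ holds at a world iff ψ holds at every accessible world, and <>ψ holds iff ψ holds at some accessible world.
At s0: (p | r) -> []s is true, so ~((p | r) -> []s) is false.
  At s0: p | r is true, []s is true, so (p | r) -> []s is true.
    At s0: no accessible worlds, so []s holds vacuously.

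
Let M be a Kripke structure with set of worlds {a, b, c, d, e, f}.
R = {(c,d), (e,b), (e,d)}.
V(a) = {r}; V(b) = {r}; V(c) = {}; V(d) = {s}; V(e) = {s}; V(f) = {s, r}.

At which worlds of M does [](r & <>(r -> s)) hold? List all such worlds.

Recall that []ψ holds at a world iff ψ holds at every accessible world, and <>ψ holds iff ψ holds at some accessible world.
Let φ = [](r & <>(r -> s)). Evaluate φ at each world:
  a (successors ∅): φ is true.
  b (successors ∅): φ is true.
  c (successors {d}): φ is false.
  d (successors ∅): φ is true.
  e (successors {b, d}): φ is false.
  f (successors ∅): φ is true.
For instance, at e:
  At e: [](r & <>(r -> s)) requires r & <>(r -> s) at every successor {b, d}.
    r & <>(r -> s) fails at b, so [](r & <>(r -> s)) is false at e.
      At b: r is true, <>(r -> s) is false, so r & <>(r -> s) is false.
Satisfying worlds: {a, b, d, f}

a, b, d, f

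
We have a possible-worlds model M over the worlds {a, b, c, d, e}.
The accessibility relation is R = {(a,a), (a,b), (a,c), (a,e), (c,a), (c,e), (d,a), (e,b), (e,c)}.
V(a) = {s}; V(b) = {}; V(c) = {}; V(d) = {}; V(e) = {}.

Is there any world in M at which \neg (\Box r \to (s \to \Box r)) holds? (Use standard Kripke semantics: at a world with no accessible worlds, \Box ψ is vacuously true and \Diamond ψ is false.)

Let φ = \neg (\Box r \to (s \to \Box r)). Evaluate φ at each world:
  a (successors {a, b, c, e}): φ is false.
  b (successors ∅): φ is false.
  c (successors {a, e}): φ is false.
  d (successors {a}): φ is false.
  e (successors {b, c}): φ is false.
For instance, at e:
  At e: \Box r \to (s \to \Box r) is true, so \neg (\Box r \to (s \to \Box r)) is false.
    At e: \Box r is false, s \to \Box r is true, so \Box r \to (s \to \Box r) is true.
      At e: \Box r requires r at every successor {b, c}.
        r fails at b, so \Box r is false at e.
      At e: s is false, \Box r is false, so s \to \Box r is true.

No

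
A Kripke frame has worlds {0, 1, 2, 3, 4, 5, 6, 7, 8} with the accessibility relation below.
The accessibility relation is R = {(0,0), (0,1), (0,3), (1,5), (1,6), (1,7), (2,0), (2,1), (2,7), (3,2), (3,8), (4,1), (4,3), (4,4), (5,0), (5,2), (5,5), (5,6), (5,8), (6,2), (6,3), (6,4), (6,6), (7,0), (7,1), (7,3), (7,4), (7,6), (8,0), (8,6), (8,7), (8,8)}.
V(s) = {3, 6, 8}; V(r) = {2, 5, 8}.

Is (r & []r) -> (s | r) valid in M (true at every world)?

Recall that []ψ holds at a world iff ψ holds at every accessible world, and <>ψ holds iff ψ holds at some accessible world.
Let φ = (r & []r) -> (s | r). Evaluate φ at each world:
  0 (successors {0, 1, 3}): φ is true.
  1 (successors {5, 6, 7}): φ is true.
  2 (successors {0, 1, 7}): φ is true.
  3 (successors {2, 8}): φ is true.
  4 (successors {1, 3, 4}): φ is true.
  5 (successors {0, 2, 5, 6, 8}): φ is true.
  6 (successors {2, 3, 4, 6}): φ is true.
  7 (successors {0, 1, 3, 4, 6}): φ is true.
  8 (successors {0, 6, 7, 8}): φ is true.
For instance, at 7:
  At 7: r & []r is false, s | r is false, so (r & []r) -> (s | r) is true.
    At 7: r is false, []r is false, so r & []r is false.
      At 7: []r requires r at every successor {0, 1, 3, 4, 6}.
        r fails at 0, so []r is false at 7.

Yes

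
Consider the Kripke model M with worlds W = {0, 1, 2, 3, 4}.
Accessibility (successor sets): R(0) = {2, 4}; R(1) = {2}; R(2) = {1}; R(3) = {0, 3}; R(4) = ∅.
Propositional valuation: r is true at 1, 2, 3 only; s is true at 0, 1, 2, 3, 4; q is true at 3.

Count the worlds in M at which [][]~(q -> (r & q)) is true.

1

Let φ = [][]~(q -> (r & q)). Evaluate φ at each world:
  0 (successors {2, 4}): φ is false.
  1 (successors {2}): φ is false.
  2 (successors {1}): φ is false.
  3 (successors {0, 3}): φ is false.
  4 (successors ∅): φ is true.
For instance, at 3:
  At 3: [][]~(q -> (r & q)) requires []~(q -> (r & q)) at every successor {0, 3}.
    []~(q -> (r & q)) fails at 0, so [][]~(q -> (r & q)) is false at 3.
      At 0: []~(q -> (r & q)) requires ~(q -> (r & q)) at every successor {2, 4}.
        ~(q -> (r & q)) fails at 2, so []~(q -> (r & q)) is false at 0.
Satisfying worlds: {4}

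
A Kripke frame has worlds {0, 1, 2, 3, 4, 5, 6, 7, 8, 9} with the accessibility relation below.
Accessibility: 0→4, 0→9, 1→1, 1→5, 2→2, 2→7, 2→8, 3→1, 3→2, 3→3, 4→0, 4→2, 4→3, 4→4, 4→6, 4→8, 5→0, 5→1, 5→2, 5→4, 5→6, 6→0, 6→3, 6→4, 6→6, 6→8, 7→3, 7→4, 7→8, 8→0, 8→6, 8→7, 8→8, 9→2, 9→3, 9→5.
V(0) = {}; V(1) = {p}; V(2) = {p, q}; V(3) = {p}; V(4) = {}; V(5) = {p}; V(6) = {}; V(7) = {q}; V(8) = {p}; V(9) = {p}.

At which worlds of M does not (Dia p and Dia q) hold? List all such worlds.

Let φ = not (Dia p and Dia q). Evaluate φ at each world:
  0 (successors {4, 9}): φ is true.
  1 (successors {1, 5}): φ is true.
  2 (successors {2, 7, 8}): φ is false.
  3 (successors {1, 2, 3}): φ is false.
  4 (successors {0, 2, 3, 4, 6, 8}): φ is false.
  5 (successors {0, 1, 2, 4, 6}): φ is false.
  6 (successors {0, 3, 4, 6, 8}): φ is true.
  7 (successors {3, 4, 8}): φ is true.
  8 (successors {0, 6, 7, 8}): φ is false.
  9 (successors {2, 3, 5}): φ is false.
For instance, at 2:
  At 2: Dia p and Dia q is true, so not (Dia p and Dia q) is false.
    At 2: Dia p is true, Dia q is true, so Dia p and Dia q is true.
      At 2: Dia p requires p at some successor in {2, 7, 8}.
        p holds at 2, so Dia p is true at 2.
      At 2: Dia q requires q at some successor in {2, 7, 8}.
        q holds at 2, so Dia q is true at 2.
Satisfying worlds: {0, 1, 6, 7}

0, 1, 6, 7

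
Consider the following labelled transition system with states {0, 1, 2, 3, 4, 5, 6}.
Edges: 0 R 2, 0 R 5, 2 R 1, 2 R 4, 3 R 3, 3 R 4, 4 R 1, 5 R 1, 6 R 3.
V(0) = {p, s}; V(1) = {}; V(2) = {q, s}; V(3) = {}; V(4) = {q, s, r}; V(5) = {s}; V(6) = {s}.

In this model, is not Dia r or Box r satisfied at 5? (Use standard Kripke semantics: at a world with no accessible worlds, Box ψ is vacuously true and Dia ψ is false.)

Yes

At 5: not Dia r is true, Box r is false, so not Dia r or Box r is true.
  At 5: Dia r is false, so not Dia r is true.
    At 5: Dia r requires r at some successor in {1}.
      At 1: r is false.
    So Dia r is false at 5.
  At 5: Box r requires r at every successor {1}.
    r fails at 1, so Box r is false at 5.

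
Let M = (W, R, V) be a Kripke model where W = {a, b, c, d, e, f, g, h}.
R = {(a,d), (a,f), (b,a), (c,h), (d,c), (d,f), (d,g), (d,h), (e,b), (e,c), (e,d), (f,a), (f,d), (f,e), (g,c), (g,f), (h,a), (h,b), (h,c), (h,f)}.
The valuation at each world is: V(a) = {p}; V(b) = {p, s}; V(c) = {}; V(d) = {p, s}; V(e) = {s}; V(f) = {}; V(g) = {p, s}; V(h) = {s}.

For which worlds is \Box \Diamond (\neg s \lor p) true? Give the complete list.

Let φ = \Box \Diamond (\neg s \lor p). Evaluate φ at each world:
  a (successors {d, f}): φ is true.
  b (successors {a}): φ is true.
  c (successors {h}): φ is true.
  d (successors {c, f, g, h}): φ is false.
  e (successors {b, c, d}): φ is false.
  f (successors {a, d, e}): φ is true.
  g (successors {c, f}): φ is false.
  h (successors {a, b, c, f}): φ is false.
For instance, at b:
  At b: \Box \Diamond (\neg s \lor p) requires \Diamond (\neg s \lor p) at every successor {a}.
      At a: \Diamond (\neg s \lor p) requires \neg s \lor p at some successor in {d, f}.
        \neg s \lor p holds at d, so \Diamond (\neg s \lor p) is true at a.
  So \Box \Diamond (\neg s \lor p) is true at b.
Satisfying worlds: {a, b, c, f}

a, b, c, f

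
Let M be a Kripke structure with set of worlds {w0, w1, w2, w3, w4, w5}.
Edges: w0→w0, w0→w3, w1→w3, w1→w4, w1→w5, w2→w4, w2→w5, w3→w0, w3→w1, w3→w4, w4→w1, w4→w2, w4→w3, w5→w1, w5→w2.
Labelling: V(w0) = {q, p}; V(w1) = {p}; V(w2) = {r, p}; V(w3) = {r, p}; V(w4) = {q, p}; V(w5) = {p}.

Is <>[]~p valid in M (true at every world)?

Let φ = <>[]~p. Evaluate φ at each world:
  w0 (successors {w0, w3}): φ is false.
  w1 (successors {w3, w4, w5}): φ is false.
  w2 (successors {w4, w5}): φ is false.
  w3 (successors {w0, w1, w4}): φ is false.
  w4 (successors {w1, w2, w3}): φ is false.
  w5 (successors {w1, w2}): φ is false.
Detail at w0 (counterexample):
  At w0: <>[]~p requires []~p at some successor in {w0, w3}.
    At w0: []~p is false.
    At w3: []~p is false.
  So <>[]~p is false at w0.

No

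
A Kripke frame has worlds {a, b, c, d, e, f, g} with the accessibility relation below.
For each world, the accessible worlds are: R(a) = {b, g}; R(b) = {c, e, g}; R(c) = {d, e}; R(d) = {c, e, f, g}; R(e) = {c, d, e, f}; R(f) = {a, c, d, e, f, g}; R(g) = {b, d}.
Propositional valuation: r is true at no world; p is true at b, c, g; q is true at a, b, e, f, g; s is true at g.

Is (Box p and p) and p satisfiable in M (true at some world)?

Recall that Box ψ holds at a world iff ψ holds at every accessible world, and Dia ψ holds iff ψ holds at some accessible world.
Let φ = (Box p and p) and p. Evaluate φ at each world:
  a (successors {b, g}): φ is false.
  b (successors {c, e, g}): φ is false.
  c (successors {d, e}): φ is false.
  d (successors {c, e, f, g}): φ is false.
  e (successors {c, d, e, f}): φ is false.
  f (successors {a, c, d, e, f, g}): φ is false.
  g (successors {b, d}): φ is false.
For instance, at b:
  At b: Box p and p is false, p is true, so (Box p and p) and p is false.
    At b: Box p is false, p is true, so Box p and p is false.
      At b: Box p requires p at every successor {c, e, g}.
        p fails at e, so Box p is false at b.

No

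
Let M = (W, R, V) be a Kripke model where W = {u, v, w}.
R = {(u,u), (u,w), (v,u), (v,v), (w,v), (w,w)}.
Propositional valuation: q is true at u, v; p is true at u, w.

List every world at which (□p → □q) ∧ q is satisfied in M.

Let φ = (□p → □q) ∧ q. Evaluate φ at each world:
  u (successors {u, w}): φ is false.
  v (successors {u, v}): φ is true.
  w (successors {v, w}): φ is false.
For instance, at u:
  At u: □p → □q is false, q is true, so (□p → □q) ∧ q is false.
    At u: □p is true, □q is false, so □p → □q is false.
      At u: □p requires p at every successor {u, w}.
        At u: p is true.
        At w: p is true.
      So □p is true at u.
      At u: □q requires q at every successor {u, w}.
        q fails at w, so □q is false at u.
Satisfying worlds: {v}

v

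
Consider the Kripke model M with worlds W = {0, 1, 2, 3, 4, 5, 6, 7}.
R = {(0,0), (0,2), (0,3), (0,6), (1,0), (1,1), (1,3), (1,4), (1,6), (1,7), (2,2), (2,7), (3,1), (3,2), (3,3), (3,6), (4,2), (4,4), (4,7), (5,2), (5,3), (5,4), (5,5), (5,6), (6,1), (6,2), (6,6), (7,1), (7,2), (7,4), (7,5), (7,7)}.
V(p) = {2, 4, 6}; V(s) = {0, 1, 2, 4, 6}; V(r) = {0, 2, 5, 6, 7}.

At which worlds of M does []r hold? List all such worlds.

2

Let φ = []r. Evaluate φ at each world:
  0 (successors {0, 2, 3, 6}): φ is false.
  1 (successors {0, 1, 3, 4, 6, 7}): φ is false.
  2 (successors {2, 7}): φ is true.
  3 (successors {1, 2, 3, 6}): φ is false.
  4 (successors {2, 4, 7}): φ is false.
  5 (successors {2, 3, 4, 5, 6}): φ is false.
  6 (successors {1, 2, 6}): φ is false.
  7 (successors {1, 2, 4, 5, 7}): φ is false.
For instance, at 1:
  At 1: []r requires r at every successor {0, 1, 3, 4, 6, 7}.
    r fails at 1, so []r is false at 1.
Satisfying worlds: {2}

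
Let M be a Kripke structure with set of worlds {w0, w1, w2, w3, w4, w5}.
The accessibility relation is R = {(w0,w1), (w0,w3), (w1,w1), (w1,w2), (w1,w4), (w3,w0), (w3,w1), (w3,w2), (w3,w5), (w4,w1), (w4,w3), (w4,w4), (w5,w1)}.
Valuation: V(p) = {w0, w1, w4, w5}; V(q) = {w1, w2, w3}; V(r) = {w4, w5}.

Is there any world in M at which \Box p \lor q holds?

Let φ = \Box p \lor q. Evaluate φ at each world:
  w0 (successors {w1, w3}): φ is false.
  w1 (successors {w1, w2, w4}): φ is true.
  w2 (successors ∅): φ is true.
  w3 (successors {w0, w1, w2, w5}): φ is true.
  w4 (successors {w1, w3, w4}): φ is false.
  w5 (successors {w1}): φ is true.
Detail at w1 (witness):
  At w1: \Box p is false, q is true, so \Box p \lor q is true.
    At w1: \Box p requires p at every successor {w1, w2, w4}.
      p fails at w2, so \Box p is false at w1.

Yes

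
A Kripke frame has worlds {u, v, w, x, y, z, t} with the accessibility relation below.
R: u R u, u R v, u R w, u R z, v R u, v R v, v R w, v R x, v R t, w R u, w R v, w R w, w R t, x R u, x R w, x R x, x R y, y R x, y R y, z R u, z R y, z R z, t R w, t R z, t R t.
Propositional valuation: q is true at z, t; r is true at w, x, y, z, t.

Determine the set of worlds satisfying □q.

none

Recall that □ψ holds at a world iff ψ holds at every accessible world, and ◇ψ holds iff ψ holds at some accessible world.
Let φ = □q. Evaluate φ at each world:
  u (successors {u, v, w, z}): φ is false.
  v (successors {u, v, w, x, t}): φ is false.
  w (successors {u, v, w, t}): φ is false.
  x (successors {u, w, x, y}): φ is false.
  y (successors {x, y}): φ is false.
  z (successors {u, y, z}): φ is false.
  t (successors {w, z, t}): φ is false.
For instance, at z:
  At z: □q requires q at every successor {u, y, z}.
    q fails at u, so □q is false at z.
Satisfying worlds: none.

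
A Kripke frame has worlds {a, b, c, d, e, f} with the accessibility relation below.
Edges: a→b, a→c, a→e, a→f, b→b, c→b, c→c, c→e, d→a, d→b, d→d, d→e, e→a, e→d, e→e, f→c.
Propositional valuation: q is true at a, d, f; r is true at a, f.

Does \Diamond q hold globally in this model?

No

Recall that \Diamond ψ holds at a world iff ψ holds at some accessible world.
Let φ = \Diamond q. Evaluate φ at each world:
  a (successors {b, c, e, f}): φ is true.
  b (successors {b}): φ is false.
  c (successors {b, c, e}): φ is false.
  d (successors {a, b, d, e}): φ is true.
  e (successors {a, d, e}): φ is true.
  f (successors {c}): φ is false.
Detail at b (counterexample):
  At b: \Diamond q requires q at some successor in {b}.
    At b: q is false.
  So \Diamond q is false at b.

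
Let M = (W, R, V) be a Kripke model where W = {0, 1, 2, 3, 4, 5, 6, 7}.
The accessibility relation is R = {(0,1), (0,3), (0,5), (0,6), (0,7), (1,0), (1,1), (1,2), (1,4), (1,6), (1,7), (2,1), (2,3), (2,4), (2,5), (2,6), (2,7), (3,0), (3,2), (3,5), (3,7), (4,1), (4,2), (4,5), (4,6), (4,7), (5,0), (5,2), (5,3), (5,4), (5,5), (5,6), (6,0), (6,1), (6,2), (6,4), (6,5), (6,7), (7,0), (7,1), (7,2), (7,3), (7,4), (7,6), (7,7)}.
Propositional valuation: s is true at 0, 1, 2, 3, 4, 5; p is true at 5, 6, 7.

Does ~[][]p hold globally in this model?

Recall that []ψ holds at a world iff ψ holds at every accessible world, and <>ψ holds iff ψ holds at some accessible world.
Let φ = ~[][]p. Evaluate φ at each world:
  0 (successors {1, 3, 5, 6, 7}): φ is true.
  1 (successors {0, 1, 2, 4, 6, 7}): φ is true.
  2 (successors {1, 3, 4, 5, 6, 7}): φ is true.
  3 (successors {0, 2, 5, 7}): φ is true.
  4 (successors {1, 2, 5, 6, 7}): φ is true.
  5 (successors {0, 2, 3, 4, 5, 6}): φ is true.
  6 (successors {0, 1, 2, 4, 5, 7}): φ is true.
  7 (successors {0, 1, 2, 3, 4, 6, 7}): φ is true.
For instance, at 2:
  At 2: [][]p is false, so ~[][]p is true.
    At 2: [][]p requires []p at every successor {1, 3, 4, 5, 6, 7}.
      []p fails at 1, so [][]p is false at 2.

Yes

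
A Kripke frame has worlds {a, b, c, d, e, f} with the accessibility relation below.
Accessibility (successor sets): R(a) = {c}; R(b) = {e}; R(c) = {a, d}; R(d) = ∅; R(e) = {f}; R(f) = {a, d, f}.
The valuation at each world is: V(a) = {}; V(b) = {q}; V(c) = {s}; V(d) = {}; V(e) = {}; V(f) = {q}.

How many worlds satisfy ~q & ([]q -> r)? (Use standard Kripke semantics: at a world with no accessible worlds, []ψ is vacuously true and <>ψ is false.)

2

Recall that []ψ holds at a world iff ψ holds at every accessible world, and <>ψ holds iff ψ holds at some accessible world.
Let φ = ~q & ([]q -> r). Evaluate φ at each world:
  a (successors {c}): φ is true.
  b (successors {e}): φ is false.
  c (successors {a, d}): φ is true.
  d (successors ∅): φ is false.
  e (successors {f}): φ is false.
  f (successors {a, d, f}): φ is false.
For instance, at e:
  At e: ~q is true, []q -> r is false, so ~q & ([]q -> r) is false.
    At e: []q is true, r is false, so []q -> r is false.
      At e: []q requires q at every successor {f}.
        At f: q is true.
      So []q is true at e.
Satisfying worlds: {a, c}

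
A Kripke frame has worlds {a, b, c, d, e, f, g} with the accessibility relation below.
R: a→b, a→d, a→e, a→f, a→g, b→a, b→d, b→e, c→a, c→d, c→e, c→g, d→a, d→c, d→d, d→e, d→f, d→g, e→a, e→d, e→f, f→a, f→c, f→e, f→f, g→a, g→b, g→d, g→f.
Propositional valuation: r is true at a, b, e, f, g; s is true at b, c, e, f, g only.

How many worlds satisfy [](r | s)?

Let φ = [](r | s). Evaluate φ at each world:
  a (successors {b, d, e, f, g}): φ is false.
  b (successors {a, d, e}): φ is false.
  c (successors {a, d, e, g}): φ is false.
  d (successors {a, c, d, e, f, g}): φ is false.
  e (successors {a, d, f}): φ is false.
  f (successors {a, c, e, f}): φ is true.
  g (successors {a, b, d, f}): φ is false.
For instance, at d:
  At d: [](r | s) requires r | s at every successor {a, c, d, e, f, g}.
    r | s fails at d, so [](r | s) is false at d.
Satisfying worlds: {f}

1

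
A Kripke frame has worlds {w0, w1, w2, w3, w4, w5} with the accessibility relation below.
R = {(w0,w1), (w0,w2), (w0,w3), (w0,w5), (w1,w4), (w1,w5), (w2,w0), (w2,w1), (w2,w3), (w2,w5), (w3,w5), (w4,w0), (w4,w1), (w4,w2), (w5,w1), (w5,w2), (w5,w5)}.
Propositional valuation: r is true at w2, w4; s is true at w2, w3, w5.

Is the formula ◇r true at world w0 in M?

Yes

Recall that ◇ψ holds at a world iff ψ holds at some accessible world.
At w0: ◇r requires r at some successor in {w1, w2, w3, w5}.
  r holds at w2, so ◇r is true at w0.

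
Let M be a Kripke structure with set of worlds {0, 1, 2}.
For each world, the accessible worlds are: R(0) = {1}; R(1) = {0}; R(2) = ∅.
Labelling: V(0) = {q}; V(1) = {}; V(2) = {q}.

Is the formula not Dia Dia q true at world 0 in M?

No

At 0: Dia Dia q is true, so not Dia Dia q is false.
  At 0: Dia Dia q requires Dia q at some successor in {1}.
    Dia q holds at 1, so Dia Dia q is true at 0.
      At 1: Dia q requires q at some successor in {0}.
        q holds at 0, so Dia q is true at 1.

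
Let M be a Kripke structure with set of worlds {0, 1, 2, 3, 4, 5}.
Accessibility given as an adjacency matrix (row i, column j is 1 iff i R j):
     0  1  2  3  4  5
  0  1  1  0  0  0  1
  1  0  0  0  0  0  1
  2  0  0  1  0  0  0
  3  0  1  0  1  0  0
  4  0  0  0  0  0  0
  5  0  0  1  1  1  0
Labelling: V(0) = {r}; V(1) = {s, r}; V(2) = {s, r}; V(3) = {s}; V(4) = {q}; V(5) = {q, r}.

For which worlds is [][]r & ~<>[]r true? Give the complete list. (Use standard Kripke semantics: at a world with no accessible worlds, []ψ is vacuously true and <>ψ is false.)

4

Recall that []ψ holds at a world iff ψ holds at every accessible world, and <>ψ holds iff ψ holds at some accessible world.
Let φ = [][]r & ~<>[]r. Evaluate φ at each world:
  0 (successors {0, 1, 5}): φ is false.
  1 (successors {5}): φ is false.
  2 (successors {2}): φ is false.
  3 (successors {1, 3}): φ is false.
  4 (successors ∅): φ is true.
  5 (successors {2, 3, 4}): φ is false.
For instance, at 5:
  At 5: [][]r is false, ~<>[]r is false, so [][]r & ~<>[]r is false.
    At 5: [][]r requires []r at every successor {2, 3, 4}.
      []r fails at 3, so [][]r is false at 5.
    At 5: <>[]r is true, so ~<>[]r is false.
      At 5: <>[]r requires []r at some successor in {2, 3, 4}.
        []r holds at 2, so <>[]r is true at 5.
Satisfying worlds: {4}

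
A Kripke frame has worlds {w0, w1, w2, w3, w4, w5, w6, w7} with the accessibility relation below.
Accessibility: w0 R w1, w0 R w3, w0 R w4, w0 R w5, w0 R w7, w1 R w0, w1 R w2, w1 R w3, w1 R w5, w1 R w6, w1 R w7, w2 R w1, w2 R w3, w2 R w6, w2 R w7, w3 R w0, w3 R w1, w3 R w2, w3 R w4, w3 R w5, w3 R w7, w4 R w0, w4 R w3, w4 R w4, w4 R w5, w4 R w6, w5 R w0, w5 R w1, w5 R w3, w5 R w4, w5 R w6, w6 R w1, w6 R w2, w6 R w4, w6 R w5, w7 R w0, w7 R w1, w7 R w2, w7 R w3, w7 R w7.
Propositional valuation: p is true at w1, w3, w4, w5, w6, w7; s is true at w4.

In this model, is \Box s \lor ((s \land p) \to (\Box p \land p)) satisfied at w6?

At w6: \Box s is false, (s \land p) \to (\Box p \land p) is true, so \Box s \lor ((s \land p) \to (\Box p \land p)) is true.
  At w6: \Box s requires s at every successor {w1, w2, w4, w5}.
    s fails at w1, so \Box s is false at w6.
  At w6: s \land p is false, \Box p \land p is false, so (s \land p) \to (\Box p \land p) is true.
    At w6: \Box p is false, p is true, so \Box p \land p is false.
      At w6: \Box p requires p at every successor {w1, w2, w4, w5}.
        p fails at w2, so \Box p is false at w6.

Yes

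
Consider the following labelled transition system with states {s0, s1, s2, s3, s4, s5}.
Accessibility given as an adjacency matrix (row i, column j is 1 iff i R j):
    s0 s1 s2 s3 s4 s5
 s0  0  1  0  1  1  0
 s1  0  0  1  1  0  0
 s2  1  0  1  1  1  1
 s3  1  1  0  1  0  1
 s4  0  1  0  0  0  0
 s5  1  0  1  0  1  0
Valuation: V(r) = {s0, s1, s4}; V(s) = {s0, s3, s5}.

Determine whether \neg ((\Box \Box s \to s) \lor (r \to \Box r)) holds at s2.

Recall that \Box ψ holds at a world iff ψ holds at every accessible world, and \Diamond ψ holds iff ψ holds at some accessible world.
At s2: (\Box \Box s \to s) \lor (r \to \Box r) is true, so \neg ((\Box \Box s \to s) \lor (r \to \Box r)) is false.
  At s2: \Box \Box s \to s is true, r \to \Box r is true, so (\Box \Box s \to s) \lor (r \to \Box r) is true.
    At s2: \Box \Box s is false, s is false, so \Box \Box s \to s is true.
      At s2: \Box \Box s requires \Box s at every successor {s0, s2, s3, s4, s5}.
        \Box s fails at s0, so \Box \Box s is false at s2.
    At s2: r is false, \Box r is false, so r \to \Box r is true.
      At s2: \Box r requires r at every successor {s0, s2, s3, s4, s5}.
        r fails at s2, so \Box r is false at s2.

No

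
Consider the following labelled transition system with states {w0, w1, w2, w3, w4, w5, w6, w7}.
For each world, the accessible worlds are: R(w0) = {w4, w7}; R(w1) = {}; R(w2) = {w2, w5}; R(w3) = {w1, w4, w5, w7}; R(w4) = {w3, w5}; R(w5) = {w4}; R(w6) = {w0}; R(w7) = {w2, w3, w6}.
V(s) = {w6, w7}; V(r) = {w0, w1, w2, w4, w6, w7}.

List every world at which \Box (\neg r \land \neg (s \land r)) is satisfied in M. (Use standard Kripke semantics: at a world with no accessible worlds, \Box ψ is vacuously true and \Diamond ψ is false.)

w1, w4

Let φ = \Box (\neg r \land \neg (s \land r)). Evaluate φ at each world:
  w0 (successors {w4, w7}): φ is false.
  w1 (successors ∅): φ is true.
  w2 (successors {w2, w5}): φ is false.
  w3 (successors {w1, w4, w5, w7}): φ is false.
  w4 (successors {w3, w5}): φ is true.
  w5 (successors {w4}): φ is false.
  w6 (successors {w0}): φ is false.
  w7 (successors {w2, w3, w6}): φ is false.
For instance, at w5:
  At w5: \Box (\neg r \land \neg (s \land r)) requires \neg r \land \neg (s \land r) at every successor {w4}.
    \neg r \land \neg (s \land r) fails at w4, so \Box (\neg r \land \neg (s \land r)) is false at w5.
Satisfying worlds: {w1, w4}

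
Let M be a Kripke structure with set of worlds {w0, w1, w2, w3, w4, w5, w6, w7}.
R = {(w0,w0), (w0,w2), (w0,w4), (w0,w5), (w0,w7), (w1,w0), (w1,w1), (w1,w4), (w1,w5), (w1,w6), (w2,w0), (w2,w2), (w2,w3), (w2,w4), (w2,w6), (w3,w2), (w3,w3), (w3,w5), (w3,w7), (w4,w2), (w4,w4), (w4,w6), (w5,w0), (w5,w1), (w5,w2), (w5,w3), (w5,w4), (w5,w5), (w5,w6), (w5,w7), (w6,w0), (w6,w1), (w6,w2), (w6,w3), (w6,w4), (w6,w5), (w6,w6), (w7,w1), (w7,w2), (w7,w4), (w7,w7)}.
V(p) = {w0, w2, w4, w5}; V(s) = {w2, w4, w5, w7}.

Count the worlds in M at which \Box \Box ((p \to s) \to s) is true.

0

Let φ = \Box \Box ((p \to s) \to s). Evaluate φ at each world:
  w0 (successors {w0, w2, w4, w5, w7}): φ is false.
  w1 (successors {w0, w1, w4, w5, w6}): φ is false.
  w2 (successors {w0, w2, w3, w4, w6}): φ is false.
  w3 (successors {w2, w3, w5, w7}): φ is false.
  w4 (successors {w2, w4, w6}): φ is false.
  w5 (successors {w0, w1, w2, w3, w4, w5, w6, w7}): φ is false.
  w6 (successors {w0, w1, w2, w3, w4, w5, w6}): φ is false.
  w7 (successors {w1, w2, w4, w7}): φ is false.
For instance, at w4:
  At w4: \Box \Box ((p \to s) \to s) requires \Box ((p \to s) \to s) at every successor {w2, w4, w6}.
    \Box ((p \to s) \to s) fails at w2, so \Box \Box ((p \to s) \to s) is false at w4.
      At w2: \Box ((p \to s) \to s) requires (p \to s) \to s at every successor {w0, w2, w3, w4, w6}.
        (p \to s) \to s fails at w3, so \Box ((p \to s) \to s) is false at w2.
Satisfying worlds: none.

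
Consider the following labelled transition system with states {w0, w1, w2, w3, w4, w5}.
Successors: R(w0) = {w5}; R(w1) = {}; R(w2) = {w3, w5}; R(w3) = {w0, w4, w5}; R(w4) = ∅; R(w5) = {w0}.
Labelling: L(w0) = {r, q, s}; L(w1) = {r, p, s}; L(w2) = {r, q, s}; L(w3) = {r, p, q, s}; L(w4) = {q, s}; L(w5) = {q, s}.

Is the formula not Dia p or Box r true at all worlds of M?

Let φ = not Dia p or Box r. Evaluate φ at each world:
  w0 (successors {w5}): φ is true.
  w1 (successors ∅): φ is true.
  w2 (successors {w3, w5}): φ is false.
  w3 (successors {w0, w4, w5}): φ is true.
  w4 (successors ∅): φ is true.
  w5 (successors {w0}): φ is true.
Detail at w2 (counterexample):
  At w2: not Dia p is false, Box r is false, so not Dia p or Box r is false.
    At w2: Dia p is true, so not Dia p is false.
      At w2: Dia p requires p at some successor in {w3, w5}.
        p holds at w3, so Dia p is true at w2.
    At w2: Box r requires r at every successor {w3, w5}.
      r fails at w5, so Box r is false at w2.

No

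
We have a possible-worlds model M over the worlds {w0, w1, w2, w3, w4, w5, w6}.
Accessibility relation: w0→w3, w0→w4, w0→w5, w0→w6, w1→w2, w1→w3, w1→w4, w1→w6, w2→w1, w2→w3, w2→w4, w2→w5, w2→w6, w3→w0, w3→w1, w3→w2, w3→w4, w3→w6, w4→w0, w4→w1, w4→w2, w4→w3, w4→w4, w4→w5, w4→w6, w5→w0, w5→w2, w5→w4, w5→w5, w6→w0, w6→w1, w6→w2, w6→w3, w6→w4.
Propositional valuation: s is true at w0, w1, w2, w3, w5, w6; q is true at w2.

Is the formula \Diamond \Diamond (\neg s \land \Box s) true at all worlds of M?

Let φ = \Diamond \Diamond (\neg s \land \Box s). Evaluate φ at each world:
  w0 (successors {w3, w4, w5, w6}): φ is false.
  w1 (successors {w2, w3, w4, w6}): φ is false.
  w2 (successors {w1, w3, w4, w5, w6}): φ is false.
  w3 (successors {w0, w1, w2, w4, w6}): φ is false.
  w4 (successors {w0, w1, w2, w3, w4, w5, w6}): φ is false.
  w5 (successors {w0, w2, w4, w5}): φ is false.
  w6 (successors {w0, w1, w2, w3, w4}): φ is false.
Detail at w0 (counterexample):
  At w0: \Diamond \Diamond (\neg s \land \Box s) requires \Diamond (\neg s \land \Box s) at some successor in {w3, w4, w5, w6}.
    At w3: \Diamond (\neg s \land \Box s) is false.
    At w4: \Diamond (\neg s \land \Box s) is false.
    At w5: \Diamond (\neg s \land \Box s) is false.
    At w6: \Diamond (\neg s \land \Box s) is false.
  So \Diamond \Diamond (\neg s \land \Box s) is false at w0.

No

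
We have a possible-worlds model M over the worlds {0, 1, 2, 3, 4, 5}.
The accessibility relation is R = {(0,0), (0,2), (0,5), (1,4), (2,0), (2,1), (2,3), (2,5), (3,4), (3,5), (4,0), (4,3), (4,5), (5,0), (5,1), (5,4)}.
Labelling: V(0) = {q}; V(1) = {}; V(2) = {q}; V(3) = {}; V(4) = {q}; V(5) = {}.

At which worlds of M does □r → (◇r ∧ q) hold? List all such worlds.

Let φ = □r → (◇r ∧ q). Evaluate φ at each world:
  0 (successors {0, 2, 5}): φ is true.
  1 (successors {4}): φ is true.
  2 (successors {0, 1, 3, 5}): φ is true.
  3 (successors {4, 5}): φ is true.
  4 (successors {0, 3, 5}): φ is true.
  5 (successors {0, 1, 4}): φ is true.
For instance, at 4:
  At 4: □r is false, ◇r ∧ q is false, so □r → (◇r ∧ q) is true.
    At 4: □r requires r at every successor {0, 3, 5}.
      r fails at 0, so □r is false at 4.
    At 4: ◇r is false, q is true, so ◇r ∧ q is false.
      At 4: ◇r requires r at some successor in {0, 3, 5}.
        At 0: r is false.
        At 3: r is false.
        At 5: r is false.
      So ◇r is false at 4.
Satisfying worlds: {0, 1, 2, 3, 4, 5}

0, 1, 2, 3, 4, 5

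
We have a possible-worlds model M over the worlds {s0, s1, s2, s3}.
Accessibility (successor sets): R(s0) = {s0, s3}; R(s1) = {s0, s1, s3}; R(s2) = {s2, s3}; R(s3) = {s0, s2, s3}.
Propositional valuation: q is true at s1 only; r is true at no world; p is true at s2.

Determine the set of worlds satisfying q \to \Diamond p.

s0, s2, s3

Recall that \Diamond ψ holds at a world iff ψ holds at some accessible world.
Let φ = q \to \Diamond p. Evaluate φ at each world:
  s0 (successors {s0, s3}): φ is true.
  s1 (successors {s0, s1, s3}): φ is false.
  s2 (successors {s2, s3}): φ is true.
  s3 (successors {s0, s2, s3}): φ is true.
For instance, at s1:
  At s1: q is true, \Diamond p is false, so q \to \Diamond p is false.
    At s1: \Diamond p requires p at some successor in {s0, s1, s3}.
      At s0: p is false.
      At s1: p is false.
      At s3: p is false.
    So \Diamond p is false at s1.
Satisfying worlds: {s0, s2, s3}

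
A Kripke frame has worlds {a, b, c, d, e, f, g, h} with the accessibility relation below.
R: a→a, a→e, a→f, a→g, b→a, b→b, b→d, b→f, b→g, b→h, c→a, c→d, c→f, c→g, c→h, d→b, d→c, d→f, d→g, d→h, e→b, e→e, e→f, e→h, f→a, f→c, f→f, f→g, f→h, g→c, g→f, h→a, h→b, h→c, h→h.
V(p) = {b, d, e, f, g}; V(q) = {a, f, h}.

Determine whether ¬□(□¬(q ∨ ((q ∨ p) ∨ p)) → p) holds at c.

No

At c: □(□¬(q ∨ ((q ∨ p) ∨ p)) → p) is true, so ¬□(□¬(q ∨ ((q ∨ p) ∨ p)) → p) is false.
  At c: □(□¬(q ∨ ((q ∨ p) ∨ p)) → p) requires □¬(q ∨ ((q ∨ p) ∨ p)) → p at every successor {a, d, f, g, h}.
    At a: □¬(q ∨ ((q ∨ p) ∨ p)) → p is true.
    At d: □¬(q ∨ ((q ∨ p) ∨ p)) → p is true.
    At f: □¬(q ∨ ((q ∨ p) ∨ p)) → p is true.
    At g: □¬(q ∨ ((q ∨ p) ∨ p)) → p is true.
    At h: □¬(q ∨ ((q ∨ p) ∨ p)) → p is true.
  So □(□¬(q ∨ ((q ∨ p) ∨ p)) → p) is true at c.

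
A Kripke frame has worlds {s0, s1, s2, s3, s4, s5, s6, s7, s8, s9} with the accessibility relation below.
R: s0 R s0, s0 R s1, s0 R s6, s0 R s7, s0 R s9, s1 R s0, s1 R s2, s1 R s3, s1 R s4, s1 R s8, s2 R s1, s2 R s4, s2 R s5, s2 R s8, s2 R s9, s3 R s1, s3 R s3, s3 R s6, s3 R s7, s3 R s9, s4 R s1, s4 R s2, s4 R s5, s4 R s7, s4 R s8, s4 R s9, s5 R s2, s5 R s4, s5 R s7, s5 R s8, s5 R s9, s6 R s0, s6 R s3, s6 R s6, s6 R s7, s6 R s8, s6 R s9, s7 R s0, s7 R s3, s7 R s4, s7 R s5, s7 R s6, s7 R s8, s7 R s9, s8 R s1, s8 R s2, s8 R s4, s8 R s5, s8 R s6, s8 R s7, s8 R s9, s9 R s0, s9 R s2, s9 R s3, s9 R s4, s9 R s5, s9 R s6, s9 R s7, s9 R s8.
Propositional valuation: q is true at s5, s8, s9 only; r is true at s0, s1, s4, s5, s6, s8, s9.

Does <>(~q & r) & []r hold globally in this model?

Recall that []ψ holds at a world iff ψ holds at every accessible world, and <>ψ holds iff ψ holds at some accessible world.
Let φ = <>(~q & r) & []r. Evaluate φ at each world:
  s0 (successors {s0, s1, s6, s7, s9}): φ is false.
  s1 (successors {s0, s2, s3, s4, s8}): φ is false.
  s2 (successors {s1, s4, s5, s8, s9}): φ is true.
  s3 (successors {s1, s3, s6, s7, s9}): φ is false.
  s4 (successors {s1, s2, s5, s7, s8, s9}): φ is false.
  s5 (successors {s2, s4, s7, s8, s9}): φ is false.
  s6 (successors {s0, s3, s6, s7, s8, s9}): φ is false.
  s7 (successors {s0, s3, s4, s5, s6, s8, s9}): φ is false.
  s8 (successors {s1, s2, s4, s5, s6, s7, s9}): φ is false.
  s9 (successors {s0, s2, s3, s4, s5, s6, s7, s8}): φ is false.
Detail at s0 (counterexample):
  At s0: <>(~q & r) is true, []r is false, so <>(~q & r) & []r is false.
    At s0: <>(~q & r) requires ~q & r at some successor in {s0, s1, s6, s7, s9}.
      ~q & r holds at s0, so <>(~q & r) is true at s0.
    At s0: []r requires r at every successor {s0, s1, s6, s7, s9}.
      r fails at s7, so []r is false at s0.

No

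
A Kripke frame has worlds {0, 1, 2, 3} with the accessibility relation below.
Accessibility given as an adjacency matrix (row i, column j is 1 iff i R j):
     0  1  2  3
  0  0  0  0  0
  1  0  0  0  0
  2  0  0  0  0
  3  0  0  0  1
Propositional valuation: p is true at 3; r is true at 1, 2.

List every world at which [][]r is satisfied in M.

Let φ = [][]r. Evaluate φ at each world:
  0 (successors ∅): φ is true.
  1 (successors ∅): φ is true.
  2 (successors ∅): φ is true.
  3 (successors {3}): φ is false.
For instance, at 3:
  At 3: [][]r requires []r at every successor {3}.
    []r fails at 3, so [][]r is false at 3.
      At 3: []r requires r at every successor {3}.
        r fails at 3, so []r is false at 3.
Satisfying worlds: {0, 1, 2}

0, 1, 2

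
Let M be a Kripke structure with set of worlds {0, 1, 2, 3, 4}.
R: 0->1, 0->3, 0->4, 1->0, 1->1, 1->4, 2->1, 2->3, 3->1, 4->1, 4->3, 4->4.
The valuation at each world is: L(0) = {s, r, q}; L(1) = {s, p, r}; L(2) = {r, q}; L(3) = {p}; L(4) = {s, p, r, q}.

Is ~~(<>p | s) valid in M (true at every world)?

Recall that <>ψ holds at a world iff ψ holds at some accessible world.
Let φ = ~~(<>p | s). Evaluate φ at each world:
  0 (successors {1, 3, 4}): φ is true.
  1 (successors {0, 1, 4}): φ is true.
  2 (successors {1, 3}): φ is true.
  3 (successors {1}): φ is true.
  4 (successors {1, 3, 4}): φ is true.
For instance, at 2:
  At 2: ~(<>p | s) is false, so ~~(<>p | s) is true.
    At 2: <>p | s is true, so ~(<>p | s) is false.
      At 2: <>p is true, s is false, so <>p | s is true.

Yes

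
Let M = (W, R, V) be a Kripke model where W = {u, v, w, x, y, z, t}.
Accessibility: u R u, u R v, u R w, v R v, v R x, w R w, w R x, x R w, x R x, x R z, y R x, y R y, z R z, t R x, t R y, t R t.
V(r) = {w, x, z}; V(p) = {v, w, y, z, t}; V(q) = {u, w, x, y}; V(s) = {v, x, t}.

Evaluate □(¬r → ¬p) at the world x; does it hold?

At x: □(¬r → ¬p) requires ¬r → ¬p at every successor {w, x, z}.
  At w: ¬r → ¬p is true.
  At x: ¬r → ¬p is true.
  At z: ¬r → ¬p is true.
So □(¬r → ¬p) is true at x.

Yes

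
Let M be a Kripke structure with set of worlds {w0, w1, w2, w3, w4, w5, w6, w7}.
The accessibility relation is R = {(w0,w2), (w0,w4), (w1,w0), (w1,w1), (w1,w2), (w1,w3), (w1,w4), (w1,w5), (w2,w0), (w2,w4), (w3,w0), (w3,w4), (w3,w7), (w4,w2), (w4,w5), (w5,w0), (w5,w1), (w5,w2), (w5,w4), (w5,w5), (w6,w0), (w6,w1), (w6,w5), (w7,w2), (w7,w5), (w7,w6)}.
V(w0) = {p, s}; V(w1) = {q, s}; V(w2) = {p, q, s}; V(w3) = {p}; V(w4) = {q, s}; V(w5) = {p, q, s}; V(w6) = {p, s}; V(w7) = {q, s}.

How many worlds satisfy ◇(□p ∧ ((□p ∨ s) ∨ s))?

Recall that □ψ holds at a world iff ψ holds at every accessible world, and ◇ψ holds iff ψ holds at some accessible world.
Let φ = ◇(□p ∧ ((□p ∨ s) ∨ s)). Evaluate φ at each world:
  w0 (successors {w2, w4}): φ is true.
  w1 (successors {w0, w1, w2, w3, w4, w5}): φ is true.
  w2 (successors {w0, w4}): φ is true.
  w3 (successors {w0, w4, w7}): φ is true.
  w4 (successors {w2, w5}): φ is false.
  w5 (successors {w0, w1, w2, w4, w5}): φ is true.
  w6 (successors {w0, w1, w5}): φ is false.
  w7 (successors {w2, w5, w6}): φ is false.
For instance, at w4:
  At w4: ◇(□p ∧ ((□p ∨ s) ∨ s)) requires □p ∧ ((□p ∨ s) ∨ s) at some successor in {w2, w5}.
    At w2: □p ∧ ((□p ∨ s) ∨ s) is false.
    At w5: □p ∧ ((□p ∨ s) ∨ s) is false.
  So ◇(□p ∧ ((□p ∨ s) ∨ s)) is false at w4.
Satisfying worlds: {w0, w1, w2, w3, w5}

5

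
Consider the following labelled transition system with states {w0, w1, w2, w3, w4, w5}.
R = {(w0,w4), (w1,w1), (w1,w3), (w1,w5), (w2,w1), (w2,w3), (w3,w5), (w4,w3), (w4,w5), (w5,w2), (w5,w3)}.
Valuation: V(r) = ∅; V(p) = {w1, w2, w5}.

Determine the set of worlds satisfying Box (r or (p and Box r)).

none

Let φ = Box (r or (p and Box r)). Evaluate φ at each world:
  w0 (successors {w4}): φ is false.
  w1 (successors {w1, w3, w5}): φ is false.
  w2 (successors {w1, w3}): φ is false.
  w3 (successors {w5}): φ is false.
  w4 (successors {w3, w5}): φ is false.
  w5 (successors {w2, w3}): φ is false.
For instance, at w0:
  At w0: Box (r or (p and Box r)) requires r or (p and Box r) at every successor {w4}.
    r or (p and Box r) fails at w4, so Box (r or (p and Box r)) is false at w0.
      At w4: r is false, p and Box r is false, so r or (p and Box r) is false.
Satisfying worlds: none.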